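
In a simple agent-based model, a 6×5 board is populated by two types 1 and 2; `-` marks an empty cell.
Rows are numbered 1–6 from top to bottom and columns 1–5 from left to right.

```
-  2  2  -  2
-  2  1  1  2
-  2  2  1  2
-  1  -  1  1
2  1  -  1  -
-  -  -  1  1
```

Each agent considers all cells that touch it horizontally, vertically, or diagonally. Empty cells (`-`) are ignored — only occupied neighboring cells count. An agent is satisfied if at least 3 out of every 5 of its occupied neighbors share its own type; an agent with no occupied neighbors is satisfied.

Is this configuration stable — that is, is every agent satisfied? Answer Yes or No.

(1,2)2 2/3 ok
(1,3)2 2/4 unhappy
(1,5)2 1/2 unhappy
(2,2)2 4/5 ok
(2,3)1 2/7 unhappy
(2,4)1 2/7 unhappy
(2,5)2 2/4 unhappy
(3,2)2 2/4 unhappy
(3,3)2 2/7 unhappy
(3,4)1 4/7 unhappy
(3,5)2 1/5 unhappy
(4,2)1 1/4 unhappy
(4,4)1 3/5 ok
(4,5)1 3/4 ok
(5,1)2 0/2 unhappy
(5,2)1 1/2 unhappy
(5,4)1 4/4 ok
(6,4)1 2/2 ok
(6,5)1 2/2 ok
For instance (1,3) has only 2/4 same-type neighbors, below 3/5.

No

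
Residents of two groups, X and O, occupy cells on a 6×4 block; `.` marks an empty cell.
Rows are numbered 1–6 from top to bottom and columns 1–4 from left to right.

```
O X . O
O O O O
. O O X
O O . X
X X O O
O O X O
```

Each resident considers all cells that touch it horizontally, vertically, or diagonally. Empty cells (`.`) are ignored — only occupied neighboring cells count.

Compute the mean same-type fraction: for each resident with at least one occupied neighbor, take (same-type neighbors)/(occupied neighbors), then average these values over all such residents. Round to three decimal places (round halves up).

Row 1: (1,1)O 2/3 · (1,2)X 0/4 · (1,4)O 2/2
Row 2: (2,1)O 3/4 · (2,2)O 5/6 · (2,3)O 5/7 · (2,4)O 3/4
Row 3: (3,2)O 6/6 · (3,3)O 5/7 · (3,4)X 1/4
Row 4: (4,1)O 2/4 · (4,2)O 4/6 · (4,4)X 1/4
Row 5: (5,1)X 1/5 · (5,2)X 2/7 · (5,3)O 4/7 · (5,4)O 2/4
Row 6: (6,1)O 1/3 · (6,2)O 2/5 · (6,3)X 1/5 · (6,4)O 2/3
Sum over 21 residents: 2/3 + 0/4 + 2/2 + 3/4 + 5/6 + 5/7 + 3/4 + 6/6 + 5/7 + 1/4 + 2/4 + 4/6 + 1/4 + 1/5 + 2/7 + 4/7 + 2/4 + 1/3 + 2/5 + 1/5 + 2/3 = 2363/210; mean = 2363/210 ÷ 21 = 2363/4410 = 0.535827… → 0.536.

0.536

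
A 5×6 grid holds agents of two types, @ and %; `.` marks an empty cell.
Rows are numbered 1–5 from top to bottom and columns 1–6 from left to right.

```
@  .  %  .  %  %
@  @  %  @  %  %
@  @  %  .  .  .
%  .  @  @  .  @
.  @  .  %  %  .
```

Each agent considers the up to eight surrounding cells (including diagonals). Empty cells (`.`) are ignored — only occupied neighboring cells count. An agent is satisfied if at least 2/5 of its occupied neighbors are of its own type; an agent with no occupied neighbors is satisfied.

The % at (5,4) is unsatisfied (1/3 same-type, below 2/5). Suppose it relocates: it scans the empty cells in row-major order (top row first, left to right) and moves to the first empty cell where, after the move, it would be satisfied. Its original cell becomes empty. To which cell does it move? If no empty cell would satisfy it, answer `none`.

Vacating (5,4). Empty cells in order:
  (1,2): 2/5 same-type → satisfied — stop here.

(1,2)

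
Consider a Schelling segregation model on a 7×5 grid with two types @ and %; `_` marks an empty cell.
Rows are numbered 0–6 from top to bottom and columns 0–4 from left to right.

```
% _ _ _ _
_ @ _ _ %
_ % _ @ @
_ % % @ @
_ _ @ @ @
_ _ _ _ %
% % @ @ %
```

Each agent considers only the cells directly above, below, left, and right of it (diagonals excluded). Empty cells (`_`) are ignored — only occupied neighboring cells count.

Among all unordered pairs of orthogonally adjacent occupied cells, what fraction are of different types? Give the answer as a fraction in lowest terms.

Scan each occupied cell's neighbors to the right and below so each pair is counted once.
From row 1: 2 unlike of 2 pairs (running 2/2).
From row 2: 0 unlike of 4 pairs (running 2/6).
From row 3: 2 unlike of 6 pairs (running 4/12).
From row 4: 1 unlike of 3 pairs (running 5/15).
From row 5: 0 unlike of 1 pairs (running 5/16).
From row 6: 2 unlike of 4 pairs (running 7/20).
Total adjacent occupied pairs: 20; unlike-type pairs: 7.
7/20 is already in lowest terms.

7/20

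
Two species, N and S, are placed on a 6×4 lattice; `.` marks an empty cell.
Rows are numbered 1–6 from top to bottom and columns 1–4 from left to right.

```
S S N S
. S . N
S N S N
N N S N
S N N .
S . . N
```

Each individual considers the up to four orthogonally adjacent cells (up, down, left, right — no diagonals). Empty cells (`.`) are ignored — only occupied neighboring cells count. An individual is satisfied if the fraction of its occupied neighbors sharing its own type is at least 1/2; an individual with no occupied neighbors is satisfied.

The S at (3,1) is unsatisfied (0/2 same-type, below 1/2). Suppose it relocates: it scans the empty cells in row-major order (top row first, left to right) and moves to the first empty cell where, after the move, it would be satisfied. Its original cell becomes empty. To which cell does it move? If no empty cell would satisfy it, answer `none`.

Vacating (3,1). Empty cells in order:
  (2,1): 2/2 same-type → satisfied — stop here.

(2,1)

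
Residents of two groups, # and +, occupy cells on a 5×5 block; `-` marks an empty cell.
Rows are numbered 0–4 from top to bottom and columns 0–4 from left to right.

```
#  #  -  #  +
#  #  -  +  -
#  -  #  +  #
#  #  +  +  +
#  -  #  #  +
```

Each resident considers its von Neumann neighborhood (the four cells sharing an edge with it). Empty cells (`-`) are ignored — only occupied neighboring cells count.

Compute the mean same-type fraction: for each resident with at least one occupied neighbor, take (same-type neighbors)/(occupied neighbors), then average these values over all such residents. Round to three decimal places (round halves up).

Row 0: (0,0)# 2/2 · (0,1)# 2/2 · (0,3)# 0/2 · (0,4)+ 0/1
Row 1: (1,0)# 3/3 · (1,1)# 2/2 · (1,3)+ 1/2
Row 2: (2,0)# 2/2 · (2,2)# 0/2 · (2,3)+ 2/4 · (2,4)# 0/2
Row 3: (3,0)# 3/3 · (3,1)# 1/2 · (3,2)+ 1/4 · (3,3)+ 3/4 · (3,4)+ 2/3
Row 4: (4,0)# 1/1 · (4,2)# 1/2 · (4,3)# 1/3 · (4,4)+ 1/2
Sum over 20 residents: 2/2 + 2/2 + 0/2 + 0/1 + 3/3 + 2/2 + 1/2 + 2/2 + 0/2 + 2/4 + 0/2 + 3/3 + 1/2 + 1/4 + 3/4 + 2/3 + 1/1 + 1/2 + 1/3 + 1/2 = 23/2; mean = 23/2 ÷ 20 = 23/40 = 0.575 → 0.575.

0.575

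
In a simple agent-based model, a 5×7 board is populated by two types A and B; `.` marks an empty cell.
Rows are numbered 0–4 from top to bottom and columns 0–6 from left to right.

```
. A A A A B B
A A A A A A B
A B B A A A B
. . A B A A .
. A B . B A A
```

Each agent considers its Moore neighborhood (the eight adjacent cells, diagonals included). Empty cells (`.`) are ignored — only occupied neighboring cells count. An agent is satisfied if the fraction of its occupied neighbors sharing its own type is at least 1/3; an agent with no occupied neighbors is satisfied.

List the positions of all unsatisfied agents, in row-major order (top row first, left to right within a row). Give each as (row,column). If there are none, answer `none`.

(2,1), (2,2), (2,6), (4,4)

Row 0: (0,1)A 4/4 ✓ · (0,2)A 5/5 ✓ · (0,3)A 5/5 ✓ · (0,4)A 4/5 ✓ · (0,5)B 2/5 ✓ · (0,6)B 2/3 ✓
Row 1: (1,0)A 3/4 ✓ · (1,1)A 5/7 ✓ · (1,2)A 6/8 ✓ · (1,3)A 7/8 ✓ · (1,4)A 7/8 ✓ · (1,5)A 4/8 ✓ · (1,6)B 3/5 ✓
Row 2: (2,0)A 2/3 ✓ · (2,1)B 1/6 ✗ · (2,2)B 2/7 ✗ · (2,3)A 6/8 ✓ · (2,4)A 7/8 ✓ · (2,5)A 5/7 ✓ · (2,6)B 1/4 ✗
Row 3: (3,2)A 2/6 ✓ · (3,3)B 3/7 ✓ · (3,4)A 5/7 ✓ · (3,5)A 5/7 ✓
Row 4: (4,1)A 1/2 ✓ · (4,2)B 1/3 ✓ · (4,4)B 1/4 ✗ · (4,5)A 3/4 ✓ · (4,6)A 2/2 ✓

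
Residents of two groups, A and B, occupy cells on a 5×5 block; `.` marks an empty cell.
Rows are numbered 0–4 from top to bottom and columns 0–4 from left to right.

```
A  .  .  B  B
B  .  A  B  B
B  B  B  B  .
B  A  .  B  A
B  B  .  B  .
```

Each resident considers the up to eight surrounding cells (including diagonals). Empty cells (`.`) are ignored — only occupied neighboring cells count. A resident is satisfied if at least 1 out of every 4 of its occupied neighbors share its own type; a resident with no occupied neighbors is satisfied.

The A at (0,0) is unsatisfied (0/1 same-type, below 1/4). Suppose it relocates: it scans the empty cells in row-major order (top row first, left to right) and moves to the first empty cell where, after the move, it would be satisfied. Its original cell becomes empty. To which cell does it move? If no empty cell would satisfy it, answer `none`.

(0,1)

Vacating (0,0). Empty cells in order:
  (0,1): 1/2 same-type → satisfied — stop here.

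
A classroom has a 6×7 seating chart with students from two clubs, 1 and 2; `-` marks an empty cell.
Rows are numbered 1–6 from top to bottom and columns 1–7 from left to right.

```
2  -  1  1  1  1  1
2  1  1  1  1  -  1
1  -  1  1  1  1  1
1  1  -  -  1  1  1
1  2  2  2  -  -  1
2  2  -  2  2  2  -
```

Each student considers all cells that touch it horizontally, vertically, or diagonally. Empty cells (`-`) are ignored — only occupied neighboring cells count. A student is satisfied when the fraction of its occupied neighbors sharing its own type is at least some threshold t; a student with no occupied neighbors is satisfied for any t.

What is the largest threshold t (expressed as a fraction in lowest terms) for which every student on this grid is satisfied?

1/3

Row 1: (1,1)2 1/2 · (1,3)1 4/4 · (1,4)1 5/5 · (1,5)1 4/4 · (1,6)1 4/4 · (1,7)1 2/2
Row 2: (2,1)2 1/3 · (2,2)1 4/6 · (2,3)1 6/6 · (2,4)1 8/8 · (2,5)1 7/7 · (2,7)1 4/4
Row 3: (3,1)1 3/4 · (3,3)1 5/5 · (3,4)1 6/6 · (3,5)1 6/6 · (3,6)1 7/7 · (3,7)1 4/4
Row 4: (4,1)1 3/4 · (4,2)1 4/6 · (4,5)1 4/5 · (4,6)1 6/6 · (4,7)1 4/4
Row 5: (5,1)1 2/5 · (5,2)2 3/6 · (5,3)2 4/5 · (5,4)2 3/4 · (5,7)1 2/3
Row 6: (6,1)2 2/3 · (6,2)2 3/4 · (6,4)2 3/3 · (6,5)2 3/3 · (6,6)2 1/2
The smallest same-type fraction is 1/3 at (2,1), which reduces to 1/3. Any threshold above that leaves this student unsatisfied.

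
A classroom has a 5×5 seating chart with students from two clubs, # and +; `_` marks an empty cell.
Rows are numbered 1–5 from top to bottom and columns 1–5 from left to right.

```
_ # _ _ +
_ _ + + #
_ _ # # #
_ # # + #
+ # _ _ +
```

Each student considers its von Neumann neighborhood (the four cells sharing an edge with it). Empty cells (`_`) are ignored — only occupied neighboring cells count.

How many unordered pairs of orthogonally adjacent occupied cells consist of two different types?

Scan each occupied cell's neighbors to the right and below so each pair is counted once.
From row 1: 1 unlike of 1 pairs (running 1/1).
From row 2: 3 unlike of 5 pairs (running 4/6).
From row 3: 1 unlike of 5 pairs (running 5/11).
From row 4: 3 unlike of 5 pairs (running 8/16).
From row 5: 1 unlike of 1 pairs (running 9/17).
Total adjacent occupied pairs: 17; unlike-type pairs: 9.

9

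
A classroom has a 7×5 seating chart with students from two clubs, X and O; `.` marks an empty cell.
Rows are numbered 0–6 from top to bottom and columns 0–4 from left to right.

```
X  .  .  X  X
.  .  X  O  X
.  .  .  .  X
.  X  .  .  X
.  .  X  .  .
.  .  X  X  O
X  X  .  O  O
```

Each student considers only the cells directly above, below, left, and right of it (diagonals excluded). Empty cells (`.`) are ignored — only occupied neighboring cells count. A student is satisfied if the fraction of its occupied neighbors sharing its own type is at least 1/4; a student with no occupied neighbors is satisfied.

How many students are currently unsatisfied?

2

Row 0: (0,0)X 0/0 satisfied · (0,3)X 1/2 satisfied · (0,4)X 2/2 satisfied
Row 1: (1,2)X 0/1 not · (1,3)O 0/3 not · (1,4)X 2/3 satisfied
Row 2: (2,4)X 2/2 satisfied
Row 3: (3,1)X 0/0 satisfied · (3,4)X 1/1 satisfied
Row 4: (4,2)X 1/1 satisfied
Row 5: (5,2)X 2/2 satisfied · (5,3)X 1/3 satisfied · (5,4)O 1/2 satisfied
Row 6: (6,0)X 1/1 satisfied · (6,1)X 1/1 satisfied · (6,3)O 1/2 satisfied · (6,4)O 2/2 satisfied
Unsatisfied: (1,2), (1,3) — 2 in total.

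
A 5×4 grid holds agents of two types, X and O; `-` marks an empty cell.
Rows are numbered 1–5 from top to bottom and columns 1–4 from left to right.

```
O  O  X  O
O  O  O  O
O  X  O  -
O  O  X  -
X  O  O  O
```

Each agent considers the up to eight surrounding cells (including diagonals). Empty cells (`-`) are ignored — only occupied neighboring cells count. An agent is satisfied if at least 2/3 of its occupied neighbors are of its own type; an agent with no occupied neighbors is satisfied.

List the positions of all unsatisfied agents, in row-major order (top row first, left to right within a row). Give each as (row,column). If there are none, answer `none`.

(1,3), (3,2), (4,1), (4,2), (4,3), (5,1), (5,2), (5,4)

(1,1)O 3/3 ok
(1,2)O 4/5 ok
(1,3)X 0/5 unhappy
(1,4)O 2/3 ok
(2,1)O 4/5 ok
(2,2)O 6/8 ok
(2,3)O 5/7 ok
(2,4)O 3/4 ok
(3,1)O 4/5 ok
(3,2)X 1/8 unhappy
(3,3)O 4/6 ok
(4,1)O 3/5 unhappy
(4,2)O 5/8 unhappy
(4,3)X 1/6 unhappy
(5,1)X 0/3 unhappy
(5,2)O 3/5 unhappy
(5,3)O 3/4 ok
(5,4)O 1/2 unhappy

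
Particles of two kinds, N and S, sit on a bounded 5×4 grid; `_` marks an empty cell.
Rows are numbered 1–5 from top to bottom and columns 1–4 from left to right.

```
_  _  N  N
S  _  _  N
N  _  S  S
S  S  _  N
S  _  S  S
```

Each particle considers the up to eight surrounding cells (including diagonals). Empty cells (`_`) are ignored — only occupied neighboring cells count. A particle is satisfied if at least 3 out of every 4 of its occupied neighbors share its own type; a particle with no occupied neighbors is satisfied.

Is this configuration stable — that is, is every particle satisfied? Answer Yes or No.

Row 1: (1,3)N 2/2 satisfied · (1,4)N 2/2 satisfied
Row 2: (2,1)S 0/1 not · (2,4)N 2/4 not
Row 3: (3,1)N 0/3 not · (3,3)S 2/4 not · (3,4)S 1/3 not
Row 4: (4,1)S 2/3 not · (4,2)S 4/5 satisfied · (4,4)N 0/4 not
Row 5: (5,1)S 2/2 satisfied · (5,3)S 2/3 not · (5,4)S 1/2 not
For instance (2,1) has only 0/1 same-type neighbors, below 3/4.

No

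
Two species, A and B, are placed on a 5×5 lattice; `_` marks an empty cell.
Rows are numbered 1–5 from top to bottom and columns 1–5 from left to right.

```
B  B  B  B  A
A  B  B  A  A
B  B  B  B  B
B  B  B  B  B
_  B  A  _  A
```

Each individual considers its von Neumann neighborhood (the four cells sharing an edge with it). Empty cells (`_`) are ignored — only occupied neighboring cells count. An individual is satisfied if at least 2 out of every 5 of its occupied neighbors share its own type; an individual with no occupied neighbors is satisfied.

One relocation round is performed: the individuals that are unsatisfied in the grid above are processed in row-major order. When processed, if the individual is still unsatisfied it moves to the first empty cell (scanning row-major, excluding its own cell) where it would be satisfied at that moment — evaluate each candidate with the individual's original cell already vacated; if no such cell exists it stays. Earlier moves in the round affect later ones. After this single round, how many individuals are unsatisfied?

Initially unsatisfied (in order): (1,4), (2,1), (2,4), (5,3), (5,5).
  (1,4) → (5,1).
  (2,1) → (1,4).
  (2,4): now satisfied by earlier moves; stays.
  (5,3) → (5,4).
  (5,5): now satisfied by earlier moves; stays.
Resulting grid:
B B B A A
_ B B A A
B B B B B
B B B B B
B B _ A A
All satisfied now.

0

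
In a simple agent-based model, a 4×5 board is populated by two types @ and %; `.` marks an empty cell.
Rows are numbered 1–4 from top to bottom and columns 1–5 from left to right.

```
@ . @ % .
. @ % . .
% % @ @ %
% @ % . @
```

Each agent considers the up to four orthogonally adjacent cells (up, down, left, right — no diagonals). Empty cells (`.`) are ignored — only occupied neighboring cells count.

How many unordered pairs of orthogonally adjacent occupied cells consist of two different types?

Scan each occupied cell's neighbors to the right and below so each pair is counted once.
Row 1: @(1,3)–%(1,4)≠ @(1,3)–%(2,3)≠  → 2/2 unlike.
Row 2: @(2,2)–%(2,3)≠ @(2,2)–%(3,2)≠ %(2,3)–@(3,3)≠  → 3/3 unlike.
Row 3: %(3,1)–%(3,2)= %(3,1)–%(4,1)= %(3,2)–@(3,3)≠ %(3,2)–@(4,2)≠ @(3,3)–@(3,4)= @(3,3)–%(4,3)≠ @(3,4)–%(3,5)≠ %(3,5)–@(4,5)≠  → 5/8 unlike.
Row 4: %(4,1)–@(4,2)≠ @(4,2)–%(4,3)≠  → 2/2 unlike.
Total adjacent occupied pairs: 15; unlike-type pairs: 12.

12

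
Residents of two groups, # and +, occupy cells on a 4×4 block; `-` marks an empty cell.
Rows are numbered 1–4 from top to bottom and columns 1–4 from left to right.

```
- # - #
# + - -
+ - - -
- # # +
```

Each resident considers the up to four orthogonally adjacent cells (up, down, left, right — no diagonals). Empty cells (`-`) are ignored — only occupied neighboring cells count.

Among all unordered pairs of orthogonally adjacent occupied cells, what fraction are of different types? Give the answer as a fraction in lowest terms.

4/5

Scan each occupied cell's neighbors to the right and below so each pair is counted once.
From row 1: 1 unlike of 1 pairs (running 1/1).
From row 2: 2 unlike of 2 pairs (running 3/3).
From row 4: 1 unlike of 2 pairs (running 4/5).
Total adjacent occupied pairs: 5; unlike-type pairs: 4.
4/5 is already in lowest terms.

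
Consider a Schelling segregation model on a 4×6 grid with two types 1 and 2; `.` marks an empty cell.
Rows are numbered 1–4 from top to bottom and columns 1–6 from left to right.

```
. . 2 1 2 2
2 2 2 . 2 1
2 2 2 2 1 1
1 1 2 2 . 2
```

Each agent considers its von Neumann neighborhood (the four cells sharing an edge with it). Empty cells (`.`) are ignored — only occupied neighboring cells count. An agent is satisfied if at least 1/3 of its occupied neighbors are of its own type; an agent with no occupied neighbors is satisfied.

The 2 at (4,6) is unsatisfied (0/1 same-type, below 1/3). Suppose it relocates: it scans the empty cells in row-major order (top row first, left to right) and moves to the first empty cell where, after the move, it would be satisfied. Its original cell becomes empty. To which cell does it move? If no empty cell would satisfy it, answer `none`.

(1,1)

Vacating (4,6). Empty cells in order:
  (1,1): 1/1 same-type → satisfied — stop here.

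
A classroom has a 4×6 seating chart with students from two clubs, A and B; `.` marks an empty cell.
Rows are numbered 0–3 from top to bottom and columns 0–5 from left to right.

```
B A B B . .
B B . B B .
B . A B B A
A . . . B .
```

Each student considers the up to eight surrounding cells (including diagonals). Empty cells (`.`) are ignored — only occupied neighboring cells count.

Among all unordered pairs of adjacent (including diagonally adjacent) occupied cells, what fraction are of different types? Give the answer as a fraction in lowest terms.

Scan each occupied cell's neighbors to the right and below (and the two forward diagonals) so each pair is counted once.
From row 0: 4 unlike of 11 pairs (running 4/11).
From row 1: 3 unlike of 11 pairs (running 7/22).
From row 2: 4 unlike of 7 pairs (running 11/29).
Total adjacent occupied pairs: 29; unlike-type pairs: 11.
11/29 is already in lowest terms.

11/29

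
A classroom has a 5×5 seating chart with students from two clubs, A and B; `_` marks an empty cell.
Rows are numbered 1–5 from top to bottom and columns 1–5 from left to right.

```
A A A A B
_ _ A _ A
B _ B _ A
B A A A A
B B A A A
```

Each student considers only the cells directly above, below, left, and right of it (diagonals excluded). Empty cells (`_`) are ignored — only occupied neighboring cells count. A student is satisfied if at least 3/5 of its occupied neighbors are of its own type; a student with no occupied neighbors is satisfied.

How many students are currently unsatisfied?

(1,1)A 1/1 satisfied
(1,2)A 2/2 satisfied
(1,3)A 3/3 satisfied
(1,4)A 1/2 not
(1,5)B 0/2 not
(2,3)A 1/2 not
(2,5)A 1/2 not
(3,1)B 1/1 satisfied
(3,3)B 0/2 not
(3,5)A 2/2 satisfied
(4,1)B 2/3 satisfied
(4,2)A 1/3 not
(4,3)A 3/4 satisfied
(4,4)A 3/3 satisfied
(4,5)A 3/3 satisfied
(5,1)B 2/2 satisfied
(5,2)B 1/3 not
(5,3)A 2/3 satisfied
(5,4)A 3/3 satisfied
(5,5)A 2/2 satisfied
Unsatisfied: (1,4), (1,5), (2,3), (2,5), (3,3), (4,2), (5,2) — 7 in total.

7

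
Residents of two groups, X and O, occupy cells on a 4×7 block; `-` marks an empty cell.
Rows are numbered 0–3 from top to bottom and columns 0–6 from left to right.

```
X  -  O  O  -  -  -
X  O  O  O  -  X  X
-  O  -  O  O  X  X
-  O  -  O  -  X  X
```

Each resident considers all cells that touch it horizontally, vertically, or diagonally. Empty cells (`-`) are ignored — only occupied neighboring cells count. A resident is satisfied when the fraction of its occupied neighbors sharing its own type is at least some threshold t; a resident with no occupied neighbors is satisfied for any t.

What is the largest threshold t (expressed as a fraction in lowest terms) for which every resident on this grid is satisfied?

(0,0)X 1/2
(0,2)O 4/4
(0,3)O 3/3
(1,0)X 1/3
(1,1)O 3/5
(1,2)O 6/6
(1,3)O 5/5
(1,5)X 3/4
(1,6)X 3/3
(2,1)O 3/4
(2,3)O 4/4
(2,4)O 3/6
(2,5)X 5/6
(2,6)X 5/5
(3,1)O 1/1
(3,3)O 2/2
(3,5)X 3/4
(3,6)X 3/3
The smallest same-type fraction is 1/3 at (1,0), which reduces to 1/3. Any threshold above that leaves this resident unsatisfied.

1/3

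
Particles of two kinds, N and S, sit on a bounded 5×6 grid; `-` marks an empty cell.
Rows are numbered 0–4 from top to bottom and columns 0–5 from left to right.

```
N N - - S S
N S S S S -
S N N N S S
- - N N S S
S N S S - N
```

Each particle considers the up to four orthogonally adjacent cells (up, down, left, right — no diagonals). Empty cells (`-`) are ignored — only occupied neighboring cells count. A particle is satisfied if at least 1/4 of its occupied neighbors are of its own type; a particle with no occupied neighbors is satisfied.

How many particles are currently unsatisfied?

(0,0)N 2/2 ✓
(0,1)N 1/2 ✓
(0,4)S 2/2 ✓
(0,5)S 1/1 ✓
(1,0)N 1/3 ✓
(1,1)S 1/4 ✓
(1,2)S 2/3 ✓
(1,3)S 2/3 ✓
(1,4)S 3/3 ✓
(2,0)S 0/2 ✗
(2,1)N 1/3 ✓
(2,2)N 3/4 ✓
(2,3)N 2/4 ✓
(2,4)S 3/4 ✓
(2,5)S 2/2 ✓
(3,2)N 2/3 ✓
(3,3)N 2/4 ✓
(3,4)S 2/3 ✓
(3,5)S 2/3 ✓
(4,0)S 0/1 ✗
(4,1)N 0/2 ✗
(4,2)S 1/3 ✓
(4,3)S 1/2 ✓
(4,5)N 0/1 ✗
Unsatisfied: (2,0), (4,0), (4,1), (4,5) — 4 in total.

4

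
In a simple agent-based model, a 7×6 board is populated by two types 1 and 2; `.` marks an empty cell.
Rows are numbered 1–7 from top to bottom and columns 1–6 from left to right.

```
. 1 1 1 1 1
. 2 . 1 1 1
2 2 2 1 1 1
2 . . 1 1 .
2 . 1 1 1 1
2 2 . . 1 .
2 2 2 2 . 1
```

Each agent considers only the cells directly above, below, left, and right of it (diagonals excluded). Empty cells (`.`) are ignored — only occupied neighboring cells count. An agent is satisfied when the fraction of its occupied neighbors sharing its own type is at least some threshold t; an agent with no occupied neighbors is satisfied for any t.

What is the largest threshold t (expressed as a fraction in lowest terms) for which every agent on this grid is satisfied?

(1,2)1 1/2
(1,3)1 2/2
(1,4)1 3/3
(1,5)1 3/3
(1,6)1 2/2
(2,2)2 1/2
(2,4)1 3/3
(2,5)1 4/4
(2,6)1 3/3
(3,1)2 2/2
(3,2)2 3/3
(3,3)2 1/2
(3,4)1 3/4
(3,5)1 4/4
(3,6)1 2/2
(4,1)2 2/2
(4,4)1 3/3
(4,5)1 3/3
(5,1)2 2/2
(5,3)1 1/1
(5,4)1 3/3
(5,5)1 4/4
(5,6)1 1/1
(6,1)2 3/3
(6,2)2 2/2
(6,5)1 1/1
(7,1)2 2/2
(7,2)2 3/3
(7,3)2 2/2
(7,4)2 1/1
(7,6)1 — no occupied neighbors
The smallest same-type fraction is 1/2 at (1,2), which reduces to 1/2. Any threshold above that leaves this agent unsatisfied.

1/2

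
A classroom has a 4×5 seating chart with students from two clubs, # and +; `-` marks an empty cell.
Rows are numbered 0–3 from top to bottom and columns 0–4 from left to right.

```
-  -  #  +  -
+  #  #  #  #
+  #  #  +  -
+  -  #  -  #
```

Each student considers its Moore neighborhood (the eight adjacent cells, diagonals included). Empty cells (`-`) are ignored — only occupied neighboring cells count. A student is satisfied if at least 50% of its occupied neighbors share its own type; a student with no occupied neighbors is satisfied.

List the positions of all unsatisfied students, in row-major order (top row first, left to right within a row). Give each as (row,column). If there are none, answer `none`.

(0,2)# 3/4 satisfied
(0,3)+ 0/4 not
(1,0)+ 1/3 not
(1,1)# 4/6 satisfied
(1,2)# 5/7 satisfied
(1,3)# 4/6 satisfied
(1,4)# 1/3 not
(2,0)+ 2/4 satisfied
(2,1)# 4/7 satisfied
(2,2)# 5/6 satisfied
(2,3)+ 0/6 not
(3,0)+ 1/2 satisfied
(3,2)# 2/3 satisfied
(3,4)# 0/1 not

(0,3), (1,0), (1,4), (2,3), (3,4)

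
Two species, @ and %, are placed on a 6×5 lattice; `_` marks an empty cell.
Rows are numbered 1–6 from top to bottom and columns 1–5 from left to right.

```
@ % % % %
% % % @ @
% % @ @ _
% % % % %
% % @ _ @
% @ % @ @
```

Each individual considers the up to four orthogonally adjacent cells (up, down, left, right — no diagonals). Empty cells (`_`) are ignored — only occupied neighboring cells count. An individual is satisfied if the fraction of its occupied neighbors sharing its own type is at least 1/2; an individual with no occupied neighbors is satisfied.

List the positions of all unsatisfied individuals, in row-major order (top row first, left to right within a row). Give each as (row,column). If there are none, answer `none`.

(1,1)@ 0/2 ✗
(1,2)% 2/3 ✓
(1,3)% 3/3 ✓
(1,4)% 2/3 ✓
(1,5)% 1/2 ✓
(2,1)% 2/3 ✓
(2,2)% 4/4 ✓
(2,3)% 2/4 ✓
(2,4)@ 2/4 ✓
(2,5)@ 1/2 ✓
(3,1)% 3/3 ✓
(3,2)% 3/4 ✓
(3,3)@ 1/4 ✗
(3,4)@ 2/3 ✓
(4,1)% 3/3 ✓
(4,2)% 4/4 ✓
(4,3)% 2/4 ✓
(4,4)% 2/3 ✓
(4,5)% 1/2 ✓
(5,1)% 3/3 ✓
(5,2)% 2/4 ✓
(5,3)@ 0/3 ✗
(5,5)@ 1/2 ✓
(6,1)% 1/2 ✓
(6,2)@ 0/3 ✗
(6,3)% 0/3 ✗
(6,4)@ 1/2 ✓
(6,5)@ 2/2 ✓

(1,1), (3,3), (5,3), (6,2), (6,3)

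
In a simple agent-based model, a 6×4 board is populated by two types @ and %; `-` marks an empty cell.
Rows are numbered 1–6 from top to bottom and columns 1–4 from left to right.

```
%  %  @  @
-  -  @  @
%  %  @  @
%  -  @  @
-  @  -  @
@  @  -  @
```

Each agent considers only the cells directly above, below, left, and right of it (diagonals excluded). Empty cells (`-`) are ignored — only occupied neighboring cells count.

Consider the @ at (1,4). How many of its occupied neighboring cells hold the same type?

2

Occupied neighbors of (1,4): (2,4)=@, (1,3)=@.
Same type (@): 2 of 2.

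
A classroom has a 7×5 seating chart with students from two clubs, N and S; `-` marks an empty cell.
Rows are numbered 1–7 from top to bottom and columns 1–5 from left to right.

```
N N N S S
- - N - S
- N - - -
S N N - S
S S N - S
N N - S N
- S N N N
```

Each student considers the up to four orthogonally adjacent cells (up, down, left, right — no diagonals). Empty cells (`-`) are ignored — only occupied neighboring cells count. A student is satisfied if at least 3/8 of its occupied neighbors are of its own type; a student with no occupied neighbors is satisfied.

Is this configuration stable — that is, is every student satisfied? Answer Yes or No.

(1,1)N 1/1 ok
(1,2)N 2/2 ok
(1,3)N 2/3 ok
(1,4)S 1/2 ok
(1,5)S 2/2 ok
(2,3)N 1/1 ok
(2,5)S 1/1 ok
(3,2)N 1/1 ok
(4,1)S 1/2 ok
(4,2)N 2/4 ok
(4,3)N 2/2 ok
(4,5)S 1/1 ok
(5,1)S 2/3 ok
(5,2)S 1/4 unhappy
(5,3)N 1/2 ok
(5,5)S 1/2 ok
(6,1)N 1/2 ok
(6,2)N 1/3 unhappy
(6,4)S 0/2 unhappy
(6,5)N 1/3 unhappy
(7,2)S 0/2 unhappy
(7,3)N 1/2 ok
(7,4)N 2/3 ok
(7,5)N 2/2 ok
For instance (5,2) has only 1/4 same-type neighbors, below 3/8.

No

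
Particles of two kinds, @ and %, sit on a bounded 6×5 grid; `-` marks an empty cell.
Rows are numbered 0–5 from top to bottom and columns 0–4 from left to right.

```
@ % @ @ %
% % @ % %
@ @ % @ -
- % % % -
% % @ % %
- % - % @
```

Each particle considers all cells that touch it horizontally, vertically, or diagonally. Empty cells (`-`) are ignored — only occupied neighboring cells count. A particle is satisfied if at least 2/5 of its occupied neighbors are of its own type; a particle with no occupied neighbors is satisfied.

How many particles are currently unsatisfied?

7

Row 0: (0,0)@ 0/3 ✗ · (0,1)% 2/5 ✓ · (0,2)@ 2/5 ✓ · (0,3)@ 2/5 ✓ · (0,4)% 2/3 ✓
Row 1: (1,0)% 2/5 ✓ · (1,1)% 3/8 ✗ · (1,2)@ 4/8 ✓ · (1,3)% 3/7 ✓ · (1,4)% 2/4 ✓
Row 2: (2,0)@ 1/4 ✗ · (2,1)@ 2/7 ✗ · (2,2)% 5/8 ✓ · (2,3)@ 1/6 ✗
Row 3: (3,1)% 4/7 ✓ · (3,2)% 5/8 ✓ · (3,3)% 4/6 ✓
Row 4: (4,0)% 3/3 ✓ · (4,1)% 4/5 ✓ · (4,2)@ 0/7 ✗ · (4,3)% 4/6 ✓ · (4,4)% 3/4 ✓
Row 5: (5,1)% 2/3 ✓ · (5,3)% 2/4 ✓ · (5,4)@ 0/3 ✗
Unsatisfied: (0,0), (1,1), (2,0), (2,1), (2,3), (4,2), (5,4) — 7 in total.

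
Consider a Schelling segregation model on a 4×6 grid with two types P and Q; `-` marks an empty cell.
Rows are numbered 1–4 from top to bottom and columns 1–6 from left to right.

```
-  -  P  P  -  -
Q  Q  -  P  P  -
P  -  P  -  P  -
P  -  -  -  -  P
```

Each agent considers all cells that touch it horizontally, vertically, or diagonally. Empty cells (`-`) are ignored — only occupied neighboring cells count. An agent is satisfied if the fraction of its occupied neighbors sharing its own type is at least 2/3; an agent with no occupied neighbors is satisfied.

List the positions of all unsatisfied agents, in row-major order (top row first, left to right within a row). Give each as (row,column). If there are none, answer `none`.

Row 1: (1,3)P 2/3 ok · (1,4)P 3/3 ok
Row 2: (2,1)Q 1/2 unhappy · (2,2)Q 1/4 unhappy · (2,4)P 5/5 ok · (2,5)P 3/3 ok
Row 3: (3,1)P 1/3 unhappy · (3,3)P 1/2 unhappy · (3,5)P 3/3 ok
Row 4: (4,1)P 1/1 ok · (4,6)P 1/1 ok

(2,1), (2,2), (3,1), (3,3)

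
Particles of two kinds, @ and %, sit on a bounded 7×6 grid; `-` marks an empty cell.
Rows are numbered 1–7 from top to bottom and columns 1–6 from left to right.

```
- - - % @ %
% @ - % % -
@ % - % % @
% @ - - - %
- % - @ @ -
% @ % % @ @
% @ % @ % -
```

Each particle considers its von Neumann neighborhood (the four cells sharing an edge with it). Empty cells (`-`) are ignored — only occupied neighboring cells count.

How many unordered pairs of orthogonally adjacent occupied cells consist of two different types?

24

Scan each occupied cell's neighbors to the right and below so each pair is counted once.
Row 1: %(1,4)–@(1,5)≠ %(1,4)–%(2,4)= @(1,5)–%(1,6)≠ @(1,5)–%(2,5)≠  → 3/4 unlike.
Row 2: %(2,1)–@(2,2)≠ %(2,1)–@(3,1)≠ @(2,2)–%(3,2)≠ %(2,4)–%(2,5)= %(2,4)–%(3,4)= %(2,5)–%(3,5)=  → 3/6 unlike.
Row 3: @(3,1)–%(3,2)≠ @(3,1)–%(4,1)≠ %(3,2)–@(4,2)≠ %(3,4)–%(3,5)= %(3,5)–@(3,6)≠ @(3,6)–%(4,6)≠  → 5/6 unlike.
Row 4: %(4,1)–@(4,2)≠ @(4,2)–%(5,2)≠  → 2/2 unlike.
Row 5: %(5,2)–@(6,2)≠ @(5,4)–@(5,5)= @(5,4)–%(6,4)≠ @(5,5)–@(6,5)=  → 2/4 unlike.
Row 6: %(6,1)–@(6,2)≠ %(6,1)–%(7,1)= @(6,2)–%(6,3)≠ @(6,2)–@(7,2)= %(6,3)–%(6,4)= %(6,3)–%(7,3)= %(6,4)–@(6,5)≠ %(6,4)–@(7,4)≠ @(6,5)–@(6,6)= @(6,5)–%(7,5)≠  → 5/10 unlike.
Row 7: %(7,1)–@(7,2)≠ @(7,2)–%(7,3)≠ %(7,3)–@(7,4)≠ @(7,4)–%(7,5)≠  → 4/4 unlike.
Total adjacent occupied pairs: 36; unlike-type pairs: 24.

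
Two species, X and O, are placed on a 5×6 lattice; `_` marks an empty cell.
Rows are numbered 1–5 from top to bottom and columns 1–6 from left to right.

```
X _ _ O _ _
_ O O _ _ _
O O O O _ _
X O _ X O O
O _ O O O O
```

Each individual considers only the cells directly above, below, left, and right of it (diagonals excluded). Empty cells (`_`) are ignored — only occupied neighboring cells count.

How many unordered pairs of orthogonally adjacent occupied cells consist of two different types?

6

Scan each occupied cell's neighbors to the right and below so each pair is counted once.
From row 2: 0 unlike of 3 pairs (running 0/3).
From row 3: 2 unlike of 6 pairs (running 2/9).
From row 4: 4 unlike of 7 pairs (running 6/16).
From row 5: 0 unlike of 3 pairs (running 6/19).
Total adjacent occupied pairs: 19; unlike-type pairs: 6.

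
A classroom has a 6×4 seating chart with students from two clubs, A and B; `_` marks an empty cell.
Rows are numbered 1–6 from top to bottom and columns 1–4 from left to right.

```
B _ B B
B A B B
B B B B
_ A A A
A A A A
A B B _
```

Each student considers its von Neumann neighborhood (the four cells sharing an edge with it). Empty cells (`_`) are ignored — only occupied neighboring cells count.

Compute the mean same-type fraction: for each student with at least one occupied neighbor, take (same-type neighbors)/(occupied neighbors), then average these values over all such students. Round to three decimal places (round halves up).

Row 1: (1,1)B 1/1 · (1,3)B 2/2 · (1,4)B 2/2
Row 2: (2,1)B 2/3 · (2,2)A 0/3 · (2,3)B 3/4 · (2,4)B 3/3
Row 3: (3,1)B 2/2 · (3,2)B 2/4 · (3,3)B 3/4 · (3,4)B 2/3
Row 4: (4,2)A 2/3 · (4,3)A 3/4 · (4,4)A 2/3
Row 5: (5,1)A 2/2 · (5,2)A 3/4 · (5,3)A 3/4 · (5,4)A 2/2
Row 6: (6,1)A 1/2 · (6,2)B 1/3 · (6,3)B 1/2
Sum over 21 students: 1/1 + 2/2 + 2/2 + 2/3 + 0/3 + 3/4 + 3/3 + 2/2 + 2/4 + 3/4 + 2/3 + 2/3 + 3/4 + 2/3 + 2/2 + 3/4 + 3/4 + 2/2 + 1/2 + 1/3 + 1/2 = 61/4; mean = 61/4 ÷ 21 = 61/84 = 0.726190… → 0.726.

0.726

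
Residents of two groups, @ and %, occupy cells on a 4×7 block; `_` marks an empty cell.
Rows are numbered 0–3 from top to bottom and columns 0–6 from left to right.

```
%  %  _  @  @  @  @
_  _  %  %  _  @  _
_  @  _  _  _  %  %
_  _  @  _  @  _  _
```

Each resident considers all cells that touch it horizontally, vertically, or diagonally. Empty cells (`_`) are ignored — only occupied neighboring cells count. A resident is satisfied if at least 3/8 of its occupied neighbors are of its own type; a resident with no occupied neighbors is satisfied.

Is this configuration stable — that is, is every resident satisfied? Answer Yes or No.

Row 0: (0,0)% 1/1 ok · (0,1)% 2/2 ok · (0,3)@ 1/3 unhappy · (0,4)@ 3/4 ok · (0,5)@ 3/3 ok · (0,6)@ 2/2 ok
Row 1: (1,2)% 2/4 ok · (1,3)% 1/3 unhappy · (1,5)@ 3/5 ok
Row 2: (2,1)@ 1/2 ok · (2,5)% 1/3 unhappy · (2,6)% 1/2 ok
Row 3: (3,2)@ 1/1 ok · (3,4)@ 0/1 unhappy
For instance (0,3) has only 1/3 same-type neighbors, below 3/8.

No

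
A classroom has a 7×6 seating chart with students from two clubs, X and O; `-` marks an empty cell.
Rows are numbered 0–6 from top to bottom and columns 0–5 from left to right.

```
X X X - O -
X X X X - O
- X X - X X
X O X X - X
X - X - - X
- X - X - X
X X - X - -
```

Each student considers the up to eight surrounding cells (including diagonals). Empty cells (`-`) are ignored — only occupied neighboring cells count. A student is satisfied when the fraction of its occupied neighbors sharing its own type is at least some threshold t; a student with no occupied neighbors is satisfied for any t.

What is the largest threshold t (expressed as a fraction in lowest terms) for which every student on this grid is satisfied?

(0,0)X 3/3
(0,1)X 5/5
(0,2)X 4/4
(0,4)O 1/2
(1,0)X 4/4
(1,1)X 7/7
(1,2)X 6/6
(1,3)X 4/5
(1,5)O 1/3
(2,1)X 6/7
(2,2)X 6/7
(2,4)X 4/5
(2,5)X 2/3
(3,0)X 2/3
(3,1)O 0/6
(3,2)X 4/5
(3,3)X 4/4
(3,5)X 3/3
(4,0)X 2/3
(4,2)X 4/5
(4,5)X 2/2
(5,1)X 4/4
(5,3)X 2/2
(5,5)X 1/1
(6,0)X 2/2
(6,1)X 2/2
(6,3)X 1/1
The smallest same-type fraction is 0/6 at (3,1), which reduces to 0/1. Any threshold above that leaves this student unsatisfied.

0/1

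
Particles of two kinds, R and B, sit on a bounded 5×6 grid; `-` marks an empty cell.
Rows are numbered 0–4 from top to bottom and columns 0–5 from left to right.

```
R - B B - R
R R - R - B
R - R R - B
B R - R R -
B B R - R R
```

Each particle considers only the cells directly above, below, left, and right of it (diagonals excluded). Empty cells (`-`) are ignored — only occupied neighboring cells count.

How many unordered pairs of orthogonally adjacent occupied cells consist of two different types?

Scan each occupied cell's neighbors to the right and below so each pair is counted once.
From row 0: 2 unlike of 4 pairs (running 2/4).
From row 1: 0 unlike of 4 pairs (running 2/8).
From row 2: 1 unlike of 3 pairs (running 3/11).
From row 3: 2 unlike of 5 pairs (running 5/16).
From row 4: 1 unlike of 3 pairs (running 6/19).
Total adjacent occupied pairs: 19; unlike-type pairs: 6.

6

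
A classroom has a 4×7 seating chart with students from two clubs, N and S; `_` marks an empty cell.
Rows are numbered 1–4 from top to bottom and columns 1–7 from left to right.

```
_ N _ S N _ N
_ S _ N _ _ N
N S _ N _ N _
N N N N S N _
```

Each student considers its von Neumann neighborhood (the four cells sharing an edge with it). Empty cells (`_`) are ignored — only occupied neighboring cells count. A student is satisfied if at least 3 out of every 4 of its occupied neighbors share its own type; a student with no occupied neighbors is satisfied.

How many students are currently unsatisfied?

11

(1,2)N 0/1 not
(1,4)S 0/2 not
(1,5)N 0/1 not
(1,7)N 1/1 satisfied
(2,2)S 1/2 not
(2,4)N 1/2 not
(2,7)N 1/1 satisfied
(3,1)N 1/2 not
(3,2)S 1/3 not
(3,4)N 2/2 satisfied
(3,6)N 1/1 satisfied
(4,1)N 2/2 satisfied
(4,2)N 2/3 not
(4,3)N 2/2 satisfied
(4,4)N 2/3 not
(4,5)S 0/2 not
(4,6)N 1/2 not
Unsatisfied: (1,2), (1,4), (1,5), (2,2), (2,4), (3,1), (3,2), (4,2), (4,4), (4,5), (4,6) — 11 in total.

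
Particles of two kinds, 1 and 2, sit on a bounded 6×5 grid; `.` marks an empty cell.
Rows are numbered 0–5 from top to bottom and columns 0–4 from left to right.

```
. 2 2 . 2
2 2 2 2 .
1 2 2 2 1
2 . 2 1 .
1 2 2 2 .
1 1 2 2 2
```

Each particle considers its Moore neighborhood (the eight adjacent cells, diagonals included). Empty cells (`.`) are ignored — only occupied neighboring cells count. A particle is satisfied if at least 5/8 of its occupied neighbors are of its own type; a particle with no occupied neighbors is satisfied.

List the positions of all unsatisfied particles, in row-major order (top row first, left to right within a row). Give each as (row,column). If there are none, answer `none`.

(2,0), (2,4), (3,0), (3,3), (4,0), (4,1), (5,1)

(0,1)2 4/4 satisfied
(0,2)2 4/4 satisfied
(0,4)2 1/1 satisfied
(1,0)2 3/4 satisfied
(1,1)2 6/7 satisfied
(1,2)2 7/7 satisfied
(1,3)2 5/6 satisfied
(2,0)1 0/4 not
(2,1)2 6/7 satisfied
(2,2)2 6/7 satisfied
(2,3)2 4/6 satisfied
(2,4)1 1/3 not
(3,0)2 2/4 not
(3,2)2 6/7 satisfied
(3,3)1 1/6 not
(4,0)1 2/4 not
(4,1)2 4/7 not
(4,2)2 5/7 satisfied
(4,3)2 5/6 satisfied
(5,0)1 2/3 satisfied
(5,1)1 2/5 not
(5,2)2 4/5 satisfied
(5,3)2 4/4 satisfied
(5,4)2 2/2 satisfied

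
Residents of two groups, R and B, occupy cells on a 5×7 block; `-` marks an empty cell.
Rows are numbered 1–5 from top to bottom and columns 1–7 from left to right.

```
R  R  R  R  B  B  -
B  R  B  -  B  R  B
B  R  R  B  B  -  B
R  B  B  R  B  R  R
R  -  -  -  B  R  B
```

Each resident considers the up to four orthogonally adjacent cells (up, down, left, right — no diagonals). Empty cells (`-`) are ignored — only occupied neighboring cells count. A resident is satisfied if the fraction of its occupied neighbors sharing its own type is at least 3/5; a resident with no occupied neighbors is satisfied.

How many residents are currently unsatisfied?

22

(1,1)R 1/2 not
(1,2)R 3/3 satisfied
(1,3)R 2/3 satisfied
(1,4)R 1/2 not
(1,5)B 2/3 satisfied
(1,6)B 1/2 not
(2,1)B 1/3 not
(2,2)R 2/4 not
(2,3)B 0/3 not
(2,5)B 2/3 satisfied
(2,6)R 0/3 not
(2,7)B 1/2 not
(3,1)B 1/3 not
(3,2)R 2/4 not
(3,3)R 1/4 not
(3,4)B 1/3 not
(3,5)B 3/3 satisfied
(3,7)B 1/2 not
(4,1)R 1/3 not
(4,2)B 1/3 not
(4,3)B 1/3 not
(4,4)R 0/3 not
(4,5)B 2/4 not
(4,6)R 2/3 satisfied
(4,7)R 1/3 not
(5,1)R 1/1 satisfied
(5,5)B 1/2 not
(5,6)R 1/3 not
(5,7)B 0/2 not
Unsatisfied: (1,1), (1,4), (1,6), (2,1), (2,2), (2,3), (2,6), (2,7), (3,1), (3,2), (3,3), (3,4), (3,7), (4,1), (4,2), (4,3), (4,4), (4,5), (4,7), (5,5), (5,6), (5,7) — 22 in total.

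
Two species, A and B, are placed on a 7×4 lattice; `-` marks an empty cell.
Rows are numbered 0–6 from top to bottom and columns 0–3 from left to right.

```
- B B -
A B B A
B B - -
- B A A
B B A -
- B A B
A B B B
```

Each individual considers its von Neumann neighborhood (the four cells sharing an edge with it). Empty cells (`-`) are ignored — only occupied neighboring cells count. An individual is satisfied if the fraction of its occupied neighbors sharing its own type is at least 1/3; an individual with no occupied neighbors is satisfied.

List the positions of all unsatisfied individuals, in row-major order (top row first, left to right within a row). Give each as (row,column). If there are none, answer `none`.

(0,1)B 2/2 ok
(0,2)B 2/2 ok
(1,0)A 0/2 unhappy
(1,1)B 3/4 ok
(1,2)B 2/3 ok
(1,3)A 0/1 unhappy
(2,0)B 1/2 ok
(2,1)B 3/3 ok
(3,1)B 2/3 ok
(3,2)A 2/3 ok
(3,3)A 1/1 ok
(4,0)B 1/1 ok
(4,1)B 3/4 ok
(4,2)A 2/3 ok
(5,1)B 2/3 ok
(5,2)A 1/4 unhappy
(5,3)B 1/2 ok
(6,0)A 0/1 unhappy
(6,1)B 2/3 ok
(6,2)B 2/3 ok
(6,3)B 2/2 ok

(1,0), (1,3), (5,2), (6,0)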